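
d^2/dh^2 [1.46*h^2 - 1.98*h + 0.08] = 2.92000000000000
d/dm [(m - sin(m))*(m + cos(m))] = -sqrt(2)*m*sin(m + pi/4) + 2*m - cos(2*m) + sqrt(2)*cos(m + pi/4)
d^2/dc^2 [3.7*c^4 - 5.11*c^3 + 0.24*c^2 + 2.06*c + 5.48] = 44.4*c^2 - 30.66*c + 0.48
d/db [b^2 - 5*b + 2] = 2*b - 5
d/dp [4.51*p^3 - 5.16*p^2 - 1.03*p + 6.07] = 13.53*p^2 - 10.32*p - 1.03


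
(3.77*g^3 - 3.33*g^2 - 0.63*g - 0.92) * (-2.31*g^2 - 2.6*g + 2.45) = -8.7087*g^5 - 2.1097*g^4 + 19.3498*g^3 - 4.3953*g^2 + 0.8485*g - 2.254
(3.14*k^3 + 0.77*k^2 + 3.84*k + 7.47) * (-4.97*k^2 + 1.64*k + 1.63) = -15.6058*k^5 + 1.3227*k^4 - 12.7038*k^3 - 29.5732*k^2 + 18.51*k + 12.1761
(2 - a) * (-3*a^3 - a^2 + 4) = 3*a^4 - 5*a^3 - 2*a^2 - 4*a + 8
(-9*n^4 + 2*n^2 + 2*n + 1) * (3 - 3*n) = 27*n^5 - 27*n^4 - 6*n^3 + 3*n + 3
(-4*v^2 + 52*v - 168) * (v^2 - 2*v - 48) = -4*v^4 + 60*v^3 - 80*v^2 - 2160*v + 8064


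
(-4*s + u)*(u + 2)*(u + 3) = -4*s*u^2 - 20*s*u - 24*s + u^3 + 5*u^2 + 6*u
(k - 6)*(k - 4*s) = k^2 - 4*k*s - 6*k + 24*s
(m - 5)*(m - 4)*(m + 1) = m^3 - 8*m^2 + 11*m + 20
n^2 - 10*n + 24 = (n - 6)*(n - 4)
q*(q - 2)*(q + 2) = q^3 - 4*q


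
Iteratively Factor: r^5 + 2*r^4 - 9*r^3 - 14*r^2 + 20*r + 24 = (r - 2)*(r^4 + 4*r^3 - r^2 - 16*r - 12) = (r - 2)*(r + 1)*(r^3 + 3*r^2 - 4*r - 12) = (r - 2)*(r + 1)*(r + 3)*(r^2 - 4) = (r - 2)*(r + 1)*(r + 2)*(r + 3)*(r - 2)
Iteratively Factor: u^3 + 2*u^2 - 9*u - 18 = (u + 2)*(u^2 - 9) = (u + 2)*(u + 3)*(u - 3)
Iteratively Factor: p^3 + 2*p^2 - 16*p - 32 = (p - 4)*(p^2 + 6*p + 8) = (p - 4)*(p + 2)*(p + 4)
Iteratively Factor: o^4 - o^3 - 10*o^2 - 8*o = (o - 4)*(o^3 + 3*o^2 + 2*o) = (o - 4)*(o + 2)*(o^2 + o) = (o - 4)*(o + 1)*(o + 2)*(o)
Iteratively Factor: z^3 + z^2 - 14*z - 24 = (z - 4)*(z^2 + 5*z + 6) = (z - 4)*(z + 3)*(z + 2)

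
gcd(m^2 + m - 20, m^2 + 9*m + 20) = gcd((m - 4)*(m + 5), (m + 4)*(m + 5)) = m + 5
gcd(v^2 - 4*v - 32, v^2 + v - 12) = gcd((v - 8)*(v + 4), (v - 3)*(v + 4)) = v + 4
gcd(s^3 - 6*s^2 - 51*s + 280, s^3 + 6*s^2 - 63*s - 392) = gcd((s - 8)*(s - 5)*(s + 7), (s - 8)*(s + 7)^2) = s^2 - s - 56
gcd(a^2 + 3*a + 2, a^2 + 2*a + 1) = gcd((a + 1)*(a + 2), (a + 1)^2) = a + 1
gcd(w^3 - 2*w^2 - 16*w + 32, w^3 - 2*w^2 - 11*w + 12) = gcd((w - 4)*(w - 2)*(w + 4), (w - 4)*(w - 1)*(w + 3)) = w - 4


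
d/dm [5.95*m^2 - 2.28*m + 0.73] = 11.9*m - 2.28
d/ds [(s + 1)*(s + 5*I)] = 2*s + 1 + 5*I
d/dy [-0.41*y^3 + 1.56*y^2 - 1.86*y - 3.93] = -1.23*y^2 + 3.12*y - 1.86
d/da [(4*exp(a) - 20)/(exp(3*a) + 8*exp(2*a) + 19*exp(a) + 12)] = 4*(-(exp(a) - 5)*(3*exp(2*a) + 16*exp(a) + 19) + exp(3*a) + 8*exp(2*a) + 19*exp(a) + 12)*exp(a)/(exp(3*a) + 8*exp(2*a) + 19*exp(a) + 12)^2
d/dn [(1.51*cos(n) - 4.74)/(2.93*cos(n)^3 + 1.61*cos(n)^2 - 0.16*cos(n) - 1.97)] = (8.8486*cos(n)^3 - 39.2335*cos(n)^2 - 15.2628*cos(n) + 3.7331)*sin(n)/(8.5849*cos(n)^6 + 9.4346*cos(n)^5 + 1.6545*cos(n)^4 - 12.0594*cos(n)^3 - 6.3178*cos(n)^2 + 0.6304*cos(n) + 3.8809)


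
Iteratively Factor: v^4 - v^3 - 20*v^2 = (v - 5)*(v^3 + 4*v^2) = v*(v - 5)*(v^2 + 4*v) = v*(v - 5)*(v + 4)*(v)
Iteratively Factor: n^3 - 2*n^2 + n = (n)*(n^2 - 2*n + 1) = n*(n - 1)*(n - 1)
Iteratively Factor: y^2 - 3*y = (y)*(y - 3)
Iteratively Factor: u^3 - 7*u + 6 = (u - 2)*(u^2 + 2*u - 3) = (u - 2)*(u + 3)*(u - 1)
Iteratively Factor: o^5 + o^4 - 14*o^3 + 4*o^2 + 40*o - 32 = (o - 1)*(o^4 + 2*o^3 - 12*o^2 - 8*o + 32) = (o - 2)*(o - 1)*(o^3 + 4*o^2 - 4*o - 16) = (o - 2)*(o - 1)*(o + 4)*(o^2 - 4) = (o - 2)^2*(o - 1)*(o + 4)*(o + 2)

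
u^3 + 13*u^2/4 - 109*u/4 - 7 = (u - 4)*(u + 1/4)*(u + 7)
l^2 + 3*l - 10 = (l - 2)*(l + 5)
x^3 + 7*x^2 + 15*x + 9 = (x + 1)*(x + 3)^2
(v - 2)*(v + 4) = v^2 + 2*v - 8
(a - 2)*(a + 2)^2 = a^3 + 2*a^2 - 4*a - 8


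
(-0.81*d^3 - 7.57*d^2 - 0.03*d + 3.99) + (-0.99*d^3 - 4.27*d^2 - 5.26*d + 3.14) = -1.8*d^3 - 11.84*d^2 - 5.29*d + 7.13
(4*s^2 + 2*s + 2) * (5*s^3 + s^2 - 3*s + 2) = 20*s^5 + 14*s^4 + 4*s^2 - 2*s + 4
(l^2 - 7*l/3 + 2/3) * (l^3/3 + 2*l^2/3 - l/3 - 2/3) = l^5/3 - l^4/9 - 5*l^3/3 + 5*l^2/9 + 4*l/3 - 4/9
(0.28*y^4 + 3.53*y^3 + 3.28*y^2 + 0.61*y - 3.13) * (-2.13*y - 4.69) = -0.5964*y^5 - 8.8321*y^4 - 23.5421*y^3 - 16.6825*y^2 + 3.806*y + 14.6797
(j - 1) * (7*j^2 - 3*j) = 7*j^3 - 10*j^2 + 3*j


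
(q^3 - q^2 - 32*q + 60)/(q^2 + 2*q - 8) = (q^2 + q - 30)/(q + 4)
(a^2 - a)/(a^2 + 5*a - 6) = a/(a + 6)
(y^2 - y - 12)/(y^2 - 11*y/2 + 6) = 2*(y + 3)/(2*y - 3)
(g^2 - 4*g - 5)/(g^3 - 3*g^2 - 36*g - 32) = (g - 5)/(g^2 - 4*g - 32)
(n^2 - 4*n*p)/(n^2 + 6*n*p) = (n - 4*p)/(n + 6*p)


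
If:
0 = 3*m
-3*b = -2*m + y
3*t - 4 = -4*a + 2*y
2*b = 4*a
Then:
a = -y/6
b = -y/3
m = 0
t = 8*y/9 + 4/3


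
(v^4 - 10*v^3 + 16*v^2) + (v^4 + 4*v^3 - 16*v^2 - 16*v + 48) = 2*v^4 - 6*v^3 - 16*v + 48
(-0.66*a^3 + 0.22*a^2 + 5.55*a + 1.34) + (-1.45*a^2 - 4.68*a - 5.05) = -0.66*a^3 - 1.23*a^2 + 0.87*a - 3.71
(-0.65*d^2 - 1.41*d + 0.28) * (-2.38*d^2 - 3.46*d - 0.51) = 1.547*d^4 + 5.6048*d^3 + 4.5437*d^2 - 0.2497*d - 0.1428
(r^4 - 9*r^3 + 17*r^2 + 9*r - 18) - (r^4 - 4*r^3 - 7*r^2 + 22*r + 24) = -5*r^3 + 24*r^2 - 13*r - 42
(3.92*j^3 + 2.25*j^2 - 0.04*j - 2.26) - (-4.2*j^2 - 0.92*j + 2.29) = 3.92*j^3 + 6.45*j^2 + 0.88*j - 4.55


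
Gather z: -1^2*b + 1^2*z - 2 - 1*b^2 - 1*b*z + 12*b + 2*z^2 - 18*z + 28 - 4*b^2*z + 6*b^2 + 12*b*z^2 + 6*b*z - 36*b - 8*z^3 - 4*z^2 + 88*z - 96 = 5*b^2 - 25*b - 8*z^3 + z^2*(12*b - 2) + z*(-4*b^2 + 5*b + 71) - 70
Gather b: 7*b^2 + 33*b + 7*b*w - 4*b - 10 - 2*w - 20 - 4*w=7*b^2 + b*(7*w + 29) - 6*w - 30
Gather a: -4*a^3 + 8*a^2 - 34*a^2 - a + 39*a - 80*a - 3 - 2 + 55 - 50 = -4*a^3 - 26*a^2 - 42*a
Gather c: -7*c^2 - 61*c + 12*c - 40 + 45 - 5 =-7*c^2 - 49*c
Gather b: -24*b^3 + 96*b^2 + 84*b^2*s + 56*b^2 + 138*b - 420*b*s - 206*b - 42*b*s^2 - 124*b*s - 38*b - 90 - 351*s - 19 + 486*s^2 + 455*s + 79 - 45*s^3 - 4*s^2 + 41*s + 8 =-24*b^3 + b^2*(84*s + 152) + b*(-42*s^2 - 544*s - 106) - 45*s^3 + 482*s^2 + 145*s - 22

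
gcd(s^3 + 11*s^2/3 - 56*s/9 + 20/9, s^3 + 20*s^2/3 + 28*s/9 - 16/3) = s - 2/3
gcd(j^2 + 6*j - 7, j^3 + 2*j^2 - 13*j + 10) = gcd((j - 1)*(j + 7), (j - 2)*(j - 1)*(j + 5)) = j - 1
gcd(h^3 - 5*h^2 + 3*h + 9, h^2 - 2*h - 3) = h^2 - 2*h - 3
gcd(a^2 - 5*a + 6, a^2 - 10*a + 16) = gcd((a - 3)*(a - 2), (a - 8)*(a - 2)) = a - 2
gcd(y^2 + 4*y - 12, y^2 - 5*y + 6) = y - 2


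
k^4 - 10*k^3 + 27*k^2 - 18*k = k*(k - 6)*(k - 3)*(k - 1)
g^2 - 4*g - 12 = (g - 6)*(g + 2)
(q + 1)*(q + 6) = q^2 + 7*q + 6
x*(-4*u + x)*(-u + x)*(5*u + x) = 20*u^3*x - 21*u^2*x^2 + x^4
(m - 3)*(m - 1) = m^2 - 4*m + 3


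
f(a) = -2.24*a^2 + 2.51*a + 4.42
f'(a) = 2.51 - 4.48*a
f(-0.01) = 4.39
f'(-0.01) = 2.55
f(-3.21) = -26.72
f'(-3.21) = 16.89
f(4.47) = -29.12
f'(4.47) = -17.52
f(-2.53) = -16.27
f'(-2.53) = 13.84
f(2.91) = -7.24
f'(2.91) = -10.53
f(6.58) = -76.05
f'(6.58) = -26.97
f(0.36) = 5.03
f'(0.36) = 0.90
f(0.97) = 4.75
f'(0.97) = -1.84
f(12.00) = -288.02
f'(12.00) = -51.25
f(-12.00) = -348.26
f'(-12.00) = 56.27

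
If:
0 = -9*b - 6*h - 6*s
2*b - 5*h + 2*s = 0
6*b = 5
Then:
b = 5/6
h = -5/42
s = -95/84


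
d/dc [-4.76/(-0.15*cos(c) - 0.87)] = 0.714*sin(c)/(0.15*cos(c) + 0.87)^2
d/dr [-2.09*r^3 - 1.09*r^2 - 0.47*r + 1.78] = -6.27*r^2 - 2.18*r - 0.47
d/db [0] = 0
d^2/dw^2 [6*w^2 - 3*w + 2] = 12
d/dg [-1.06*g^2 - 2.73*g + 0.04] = -2.12*g - 2.73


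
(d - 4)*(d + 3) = d^2 - d - 12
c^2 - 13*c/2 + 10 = (c - 4)*(c - 5/2)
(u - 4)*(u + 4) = u^2 - 16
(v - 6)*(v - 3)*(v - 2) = v^3 - 11*v^2 + 36*v - 36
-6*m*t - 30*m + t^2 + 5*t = (-6*m + t)*(t + 5)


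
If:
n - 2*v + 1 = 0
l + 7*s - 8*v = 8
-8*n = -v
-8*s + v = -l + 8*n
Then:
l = 1472/225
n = 1/15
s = 184/225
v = 8/15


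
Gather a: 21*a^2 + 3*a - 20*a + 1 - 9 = 21*a^2 - 17*a - 8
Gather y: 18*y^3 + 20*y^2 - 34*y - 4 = 18*y^3 + 20*y^2 - 34*y - 4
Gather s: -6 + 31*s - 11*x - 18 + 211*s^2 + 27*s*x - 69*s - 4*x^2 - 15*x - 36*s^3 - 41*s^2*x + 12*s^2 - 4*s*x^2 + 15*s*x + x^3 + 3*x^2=-36*s^3 + s^2*(223 - 41*x) + s*(-4*x^2 + 42*x - 38) + x^3 - x^2 - 26*x - 24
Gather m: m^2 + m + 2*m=m^2 + 3*m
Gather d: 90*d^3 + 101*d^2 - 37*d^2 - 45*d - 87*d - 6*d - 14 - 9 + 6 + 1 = 90*d^3 + 64*d^2 - 138*d - 16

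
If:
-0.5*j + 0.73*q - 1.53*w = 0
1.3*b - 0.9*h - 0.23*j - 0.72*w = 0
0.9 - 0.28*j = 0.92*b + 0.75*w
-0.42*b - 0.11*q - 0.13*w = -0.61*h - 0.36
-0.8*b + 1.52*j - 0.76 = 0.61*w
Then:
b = 0.39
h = 0.02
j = 0.87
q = 1.43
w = 0.40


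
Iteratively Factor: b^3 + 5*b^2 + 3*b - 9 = (b + 3)*(b^2 + 2*b - 3) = (b + 3)^2*(b - 1)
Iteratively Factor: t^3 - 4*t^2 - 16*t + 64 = (t + 4)*(t^2 - 8*t + 16) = (t - 4)*(t + 4)*(t - 4)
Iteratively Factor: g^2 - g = (g - 1)*(g)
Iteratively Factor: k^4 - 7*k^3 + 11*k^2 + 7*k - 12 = (k - 3)*(k^3 - 4*k^2 - k + 4) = (k - 4)*(k - 3)*(k^2 - 1) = (k - 4)*(k - 3)*(k - 1)*(k + 1)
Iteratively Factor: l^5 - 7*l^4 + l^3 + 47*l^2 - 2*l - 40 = (l - 1)*(l^4 - 6*l^3 - 5*l^2 + 42*l + 40) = (l - 1)*(l + 1)*(l^3 - 7*l^2 + 2*l + 40) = (l - 1)*(l + 1)*(l + 2)*(l^2 - 9*l + 20) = (l - 4)*(l - 1)*(l + 1)*(l + 2)*(l - 5)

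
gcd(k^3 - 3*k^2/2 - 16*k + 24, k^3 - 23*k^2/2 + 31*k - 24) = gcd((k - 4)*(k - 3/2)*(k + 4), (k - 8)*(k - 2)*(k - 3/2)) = k - 3/2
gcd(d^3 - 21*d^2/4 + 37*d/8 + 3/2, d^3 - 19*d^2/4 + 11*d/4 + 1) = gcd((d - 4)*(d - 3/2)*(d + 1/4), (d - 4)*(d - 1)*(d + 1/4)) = d^2 - 15*d/4 - 1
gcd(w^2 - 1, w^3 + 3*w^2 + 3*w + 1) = w + 1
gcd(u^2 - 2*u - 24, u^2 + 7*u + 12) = u + 4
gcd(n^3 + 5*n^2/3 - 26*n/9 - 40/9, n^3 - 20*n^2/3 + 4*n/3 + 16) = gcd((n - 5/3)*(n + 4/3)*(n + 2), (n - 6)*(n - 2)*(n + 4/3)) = n + 4/3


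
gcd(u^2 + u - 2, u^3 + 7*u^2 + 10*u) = u + 2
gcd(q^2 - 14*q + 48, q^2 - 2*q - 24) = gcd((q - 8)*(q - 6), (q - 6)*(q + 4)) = q - 6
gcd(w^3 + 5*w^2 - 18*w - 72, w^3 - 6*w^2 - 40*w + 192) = w^2 + 2*w - 24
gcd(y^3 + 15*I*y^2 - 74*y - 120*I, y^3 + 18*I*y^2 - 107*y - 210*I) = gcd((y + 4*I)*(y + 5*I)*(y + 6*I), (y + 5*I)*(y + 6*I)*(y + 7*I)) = y^2 + 11*I*y - 30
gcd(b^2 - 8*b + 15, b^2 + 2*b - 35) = b - 5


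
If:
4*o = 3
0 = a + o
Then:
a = -3/4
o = 3/4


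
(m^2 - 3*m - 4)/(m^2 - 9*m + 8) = (m^2 - 3*m - 4)/(m^2 - 9*m + 8)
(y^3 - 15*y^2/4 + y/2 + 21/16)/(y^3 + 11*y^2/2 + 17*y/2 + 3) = (8*y^2 - 34*y + 21)/(8*(y^2 + 5*y + 6))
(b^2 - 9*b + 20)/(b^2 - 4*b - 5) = (b - 4)/(b + 1)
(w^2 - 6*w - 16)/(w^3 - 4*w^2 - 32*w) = (w + 2)/(w*(w + 4))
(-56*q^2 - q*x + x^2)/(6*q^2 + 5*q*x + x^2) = (-56*q^2 - q*x + x^2)/(6*q^2 + 5*q*x + x^2)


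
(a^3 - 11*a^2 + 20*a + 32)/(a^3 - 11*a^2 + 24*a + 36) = (a^2 - 12*a + 32)/(a^2 - 12*a + 36)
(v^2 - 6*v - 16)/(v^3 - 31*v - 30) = (-v^2 + 6*v + 16)/(-v^3 + 31*v + 30)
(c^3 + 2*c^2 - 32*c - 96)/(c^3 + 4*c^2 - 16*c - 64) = (c - 6)/(c - 4)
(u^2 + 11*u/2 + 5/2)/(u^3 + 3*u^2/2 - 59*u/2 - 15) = (u + 5)/(u^2 + u - 30)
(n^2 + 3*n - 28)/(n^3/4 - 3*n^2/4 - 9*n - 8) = 4*(-n^2 - 3*n + 28)/(-n^3 + 3*n^2 + 36*n + 32)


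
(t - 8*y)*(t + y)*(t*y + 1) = t^3*y - 7*t^2*y^2 + t^2 - 8*t*y^3 - 7*t*y - 8*y^2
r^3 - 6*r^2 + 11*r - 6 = (r - 3)*(r - 2)*(r - 1)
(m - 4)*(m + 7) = m^2 + 3*m - 28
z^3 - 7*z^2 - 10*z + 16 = (z - 8)*(z - 1)*(z + 2)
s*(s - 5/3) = s^2 - 5*s/3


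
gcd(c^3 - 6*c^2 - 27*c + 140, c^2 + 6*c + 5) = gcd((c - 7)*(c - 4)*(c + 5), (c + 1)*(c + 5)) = c + 5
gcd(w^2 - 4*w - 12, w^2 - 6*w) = w - 6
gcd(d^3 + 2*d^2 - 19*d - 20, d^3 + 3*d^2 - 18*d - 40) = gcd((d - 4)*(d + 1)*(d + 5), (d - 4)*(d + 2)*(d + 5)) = d^2 + d - 20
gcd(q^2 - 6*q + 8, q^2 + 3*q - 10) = q - 2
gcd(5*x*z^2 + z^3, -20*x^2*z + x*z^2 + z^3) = 5*x*z + z^2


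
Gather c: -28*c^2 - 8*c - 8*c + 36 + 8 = -28*c^2 - 16*c + 44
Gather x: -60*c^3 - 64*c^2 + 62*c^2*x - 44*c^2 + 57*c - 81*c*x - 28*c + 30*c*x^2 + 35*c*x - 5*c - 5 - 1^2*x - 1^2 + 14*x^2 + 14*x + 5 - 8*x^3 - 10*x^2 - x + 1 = -60*c^3 - 108*c^2 + 24*c - 8*x^3 + x^2*(30*c + 4) + x*(62*c^2 - 46*c + 12)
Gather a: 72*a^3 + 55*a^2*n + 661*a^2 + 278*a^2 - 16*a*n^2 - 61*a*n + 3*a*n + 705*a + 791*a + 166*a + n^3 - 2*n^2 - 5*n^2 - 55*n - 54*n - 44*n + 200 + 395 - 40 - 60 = 72*a^3 + a^2*(55*n + 939) + a*(-16*n^2 - 58*n + 1662) + n^3 - 7*n^2 - 153*n + 495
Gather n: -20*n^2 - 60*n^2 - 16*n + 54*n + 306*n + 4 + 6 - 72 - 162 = -80*n^2 + 344*n - 224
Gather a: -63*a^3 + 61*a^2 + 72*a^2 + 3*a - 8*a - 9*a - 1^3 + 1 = -63*a^3 + 133*a^2 - 14*a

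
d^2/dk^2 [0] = 0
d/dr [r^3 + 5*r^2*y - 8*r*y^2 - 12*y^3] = 3*r^2 + 10*r*y - 8*y^2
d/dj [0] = 0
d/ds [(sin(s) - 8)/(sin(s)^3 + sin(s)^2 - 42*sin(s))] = (-2*sin(s)^3 + 23*sin(s)^2 + 16*sin(s) - 336)*cos(s)/((sin(s)^2 + sin(s) - 42)^2*sin(s)^2)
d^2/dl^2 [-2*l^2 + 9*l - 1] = -4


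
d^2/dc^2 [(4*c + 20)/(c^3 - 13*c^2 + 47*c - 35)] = 8*((c + 5)*(3*c^2 - 26*c + 47)^2 + (-3*c^2 + 26*c - (c + 5)*(3*c - 13) - 47)*(c^3 - 13*c^2 + 47*c - 35))/(c^3 - 13*c^2 + 47*c - 35)^3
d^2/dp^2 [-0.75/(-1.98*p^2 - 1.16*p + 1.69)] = (-5.8806*p^2 - 3.4452*p + 0.75*(3.96*p + 1.16)*(7.92*p + 2.32) + 5.0193)/(1.98*p^2 + 1.16*p - 1.69)^3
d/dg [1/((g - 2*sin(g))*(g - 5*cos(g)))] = (-(g - 2*sin(g))*(5*sin(g) + 1) + (g - 5*cos(g))*(2*cos(g) - 1))/((g - 2*sin(g))^2*(g - 5*cos(g))^2)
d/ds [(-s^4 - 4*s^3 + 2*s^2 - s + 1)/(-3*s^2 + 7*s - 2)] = (6*s^5 - 9*s^4 - 48*s^3 + 35*s^2 - 2*s - 5)/(9*s^4 - 42*s^3 + 61*s^2 - 28*s + 4)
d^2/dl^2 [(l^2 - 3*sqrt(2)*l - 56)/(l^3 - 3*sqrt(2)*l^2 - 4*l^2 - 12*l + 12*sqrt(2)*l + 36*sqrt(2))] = 2*(l^6 - 9*sqrt(2)*l^5 - 246*l^4 + 966*sqrt(2)*l^3 + 1744*l^3 - 5616*sqrt(2)*l^2 - 1752*l^2 + 1440*l + 6120*sqrt(2)*l - 36288 + 10656*sqrt(2))/(l^9 - 9*sqrt(2)*l^8 - 12*l^8 + 66*l^7 + 108*sqrt(2)*l^7 - 424*l^6 - 162*sqrt(2)*l^6 - 1368*sqrt(2)*l^5 + 504*l^5 + 648*sqrt(2)*l^4 + 10368*l^4 - 9504*l^3 + 3456*sqrt(2)*l^3 - 93312*l^2 + 23328*sqrt(2)*l^2 - 93312*l + 93312*sqrt(2)*l + 93312*sqrt(2))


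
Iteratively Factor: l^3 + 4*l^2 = (l)*(l^2 + 4*l) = l*(l + 4)*(l)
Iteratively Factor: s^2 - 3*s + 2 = (s - 1)*(s - 2)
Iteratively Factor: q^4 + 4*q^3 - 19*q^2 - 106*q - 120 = (q - 5)*(q^3 + 9*q^2 + 26*q + 24) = (q - 5)*(q + 4)*(q^2 + 5*q + 6) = (q - 5)*(q + 2)*(q + 4)*(q + 3)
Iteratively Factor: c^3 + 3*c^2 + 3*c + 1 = (c + 1)*(c^2 + 2*c + 1) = (c + 1)^2*(c + 1)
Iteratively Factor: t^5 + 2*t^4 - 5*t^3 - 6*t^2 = (t - 2)*(t^4 + 4*t^3 + 3*t^2) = t*(t - 2)*(t^3 + 4*t^2 + 3*t) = t*(t - 2)*(t + 1)*(t^2 + 3*t) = t^2*(t - 2)*(t + 1)*(t + 3)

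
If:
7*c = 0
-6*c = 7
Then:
No Solution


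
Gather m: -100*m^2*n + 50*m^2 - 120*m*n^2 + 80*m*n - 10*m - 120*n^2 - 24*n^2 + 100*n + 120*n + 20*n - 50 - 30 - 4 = m^2*(50 - 100*n) + m*(-120*n^2 + 80*n - 10) - 144*n^2 + 240*n - 84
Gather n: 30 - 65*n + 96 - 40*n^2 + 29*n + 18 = -40*n^2 - 36*n + 144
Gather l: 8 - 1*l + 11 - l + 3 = 22 - 2*l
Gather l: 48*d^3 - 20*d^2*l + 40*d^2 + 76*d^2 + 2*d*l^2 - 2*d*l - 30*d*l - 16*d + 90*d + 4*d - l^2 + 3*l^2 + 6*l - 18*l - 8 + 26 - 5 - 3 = 48*d^3 + 116*d^2 + 78*d + l^2*(2*d + 2) + l*(-20*d^2 - 32*d - 12) + 10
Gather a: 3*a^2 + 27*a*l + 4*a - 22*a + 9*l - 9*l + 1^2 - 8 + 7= 3*a^2 + a*(27*l - 18)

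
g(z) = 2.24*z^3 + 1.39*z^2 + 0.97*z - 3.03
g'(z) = 6.72*z^2 + 2.78*z + 0.97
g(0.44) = -2.14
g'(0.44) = 3.49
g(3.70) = 133.05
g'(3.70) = 103.25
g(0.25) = -2.67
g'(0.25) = 2.08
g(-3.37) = -76.24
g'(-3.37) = 67.92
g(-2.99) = -53.38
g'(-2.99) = 52.74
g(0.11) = -2.90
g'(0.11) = 1.36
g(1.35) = 6.32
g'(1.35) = 16.97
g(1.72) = 14.15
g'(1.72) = 25.63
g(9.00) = 1751.25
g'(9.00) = 570.31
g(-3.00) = -53.91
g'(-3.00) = 53.11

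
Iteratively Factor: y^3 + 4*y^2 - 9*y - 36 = (y + 4)*(y^2 - 9) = (y - 3)*(y + 4)*(y + 3)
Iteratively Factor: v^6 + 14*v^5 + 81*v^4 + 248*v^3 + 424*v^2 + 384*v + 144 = (v + 3)*(v^5 + 11*v^4 + 48*v^3 + 104*v^2 + 112*v + 48) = (v + 3)^2*(v^4 + 8*v^3 + 24*v^2 + 32*v + 16) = (v + 2)*(v + 3)^2*(v^3 + 6*v^2 + 12*v + 8) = (v + 2)^2*(v + 3)^2*(v^2 + 4*v + 4) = (v + 2)^3*(v + 3)^2*(v + 2)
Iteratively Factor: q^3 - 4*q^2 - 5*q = (q - 5)*(q^2 + q) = q*(q - 5)*(q + 1)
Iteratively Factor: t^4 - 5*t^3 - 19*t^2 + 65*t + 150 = (t - 5)*(t^3 - 19*t - 30) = (t - 5)*(t + 3)*(t^2 - 3*t - 10) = (t - 5)*(t + 2)*(t + 3)*(t - 5)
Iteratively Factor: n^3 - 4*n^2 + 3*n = (n - 3)*(n^2 - n) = (n - 3)*(n - 1)*(n)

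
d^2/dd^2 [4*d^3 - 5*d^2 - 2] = 24*d - 10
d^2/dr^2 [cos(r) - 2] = -cos(r)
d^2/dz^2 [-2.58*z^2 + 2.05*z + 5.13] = -5.16000000000000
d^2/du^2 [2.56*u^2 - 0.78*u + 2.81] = 5.12000000000000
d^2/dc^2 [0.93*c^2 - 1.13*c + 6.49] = 1.86000000000000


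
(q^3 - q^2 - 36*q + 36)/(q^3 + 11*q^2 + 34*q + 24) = (q^2 - 7*q + 6)/(q^2 + 5*q + 4)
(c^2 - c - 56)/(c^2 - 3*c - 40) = (c + 7)/(c + 5)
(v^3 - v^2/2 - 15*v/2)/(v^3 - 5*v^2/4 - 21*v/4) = 2*(2*v + 5)/(4*v + 7)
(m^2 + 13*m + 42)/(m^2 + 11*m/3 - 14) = 3*(m + 7)/(3*m - 7)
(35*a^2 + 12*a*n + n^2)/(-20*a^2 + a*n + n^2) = (-7*a - n)/(4*a - n)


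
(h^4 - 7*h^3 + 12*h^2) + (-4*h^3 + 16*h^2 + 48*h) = h^4 - 11*h^3 + 28*h^2 + 48*h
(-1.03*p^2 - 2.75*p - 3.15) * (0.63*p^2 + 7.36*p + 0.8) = -0.6489*p^4 - 9.3133*p^3 - 23.0485*p^2 - 25.384*p - 2.52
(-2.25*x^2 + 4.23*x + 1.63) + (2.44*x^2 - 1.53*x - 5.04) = 0.19*x^2 + 2.7*x - 3.41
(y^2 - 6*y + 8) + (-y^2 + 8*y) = 2*y + 8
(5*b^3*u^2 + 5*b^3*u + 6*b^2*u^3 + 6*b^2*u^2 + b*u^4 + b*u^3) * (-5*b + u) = -25*b^4*u^2 - 25*b^4*u - 25*b^3*u^3 - 25*b^3*u^2 + b^2*u^4 + b^2*u^3 + b*u^5 + b*u^4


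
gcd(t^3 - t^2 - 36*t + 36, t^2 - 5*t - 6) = t - 6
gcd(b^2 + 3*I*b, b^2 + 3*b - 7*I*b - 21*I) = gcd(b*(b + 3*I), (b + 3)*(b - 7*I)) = 1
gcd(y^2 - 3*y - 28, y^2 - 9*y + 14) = y - 7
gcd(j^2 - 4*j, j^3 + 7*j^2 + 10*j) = j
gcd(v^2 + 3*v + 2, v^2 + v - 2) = v + 2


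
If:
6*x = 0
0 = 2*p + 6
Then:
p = -3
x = 0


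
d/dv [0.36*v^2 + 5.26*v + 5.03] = 0.72*v + 5.26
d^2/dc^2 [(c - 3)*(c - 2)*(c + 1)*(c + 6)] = 12*c^2 + 12*c - 46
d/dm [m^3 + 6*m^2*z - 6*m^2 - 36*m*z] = 3*m^2 + 12*m*z - 12*m - 36*z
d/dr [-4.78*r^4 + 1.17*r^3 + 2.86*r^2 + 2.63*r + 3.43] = -19.12*r^3 + 3.51*r^2 + 5.72*r + 2.63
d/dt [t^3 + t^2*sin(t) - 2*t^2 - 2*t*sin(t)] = t^2*cos(t) + 3*t^2 - 2*sqrt(2)*t*cos(t + pi/4) - 4*t - 2*sin(t)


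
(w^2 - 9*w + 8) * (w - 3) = w^3 - 12*w^2 + 35*w - 24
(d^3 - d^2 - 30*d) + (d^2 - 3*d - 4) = d^3 - 33*d - 4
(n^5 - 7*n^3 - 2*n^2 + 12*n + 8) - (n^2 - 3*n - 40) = n^5 - 7*n^3 - 3*n^2 + 15*n + 48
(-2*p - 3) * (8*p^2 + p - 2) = -16*p^3 - 26*p^2 + p + 6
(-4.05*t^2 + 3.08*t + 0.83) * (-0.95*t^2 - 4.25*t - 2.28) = 3.8475*t^4 + 14.2865*t^3 - 4.6445*t^2 - 10.5499*t - 1.8924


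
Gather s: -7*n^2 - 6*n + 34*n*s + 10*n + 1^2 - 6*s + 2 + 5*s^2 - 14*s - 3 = -7*n^2 + 4*n + 5*s^2 + s*(34*n - 20)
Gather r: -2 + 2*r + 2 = 2*r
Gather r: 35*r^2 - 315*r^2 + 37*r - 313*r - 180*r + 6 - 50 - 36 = -280*r^2 - 456*r - 80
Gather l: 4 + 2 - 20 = -14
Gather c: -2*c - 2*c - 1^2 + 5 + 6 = 10 - 4*c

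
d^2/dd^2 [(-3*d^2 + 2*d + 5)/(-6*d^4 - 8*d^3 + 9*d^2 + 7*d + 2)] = 2*(324*d^8 - 2214*d^6 - 2904*d^5 + 1626*d^4 + 2933*d^3 - 1089*d^2 - 1077*d - 115)/(216*d^12 + 864*d^11 + 180*d^10 - 2836*d^9 - 2502*d^8 + 2292*d^7 + 3441*d^6 + 843*d^5 - 1065*d^4 - 1003*d^3 - 402*d^2 - 84*d - 8)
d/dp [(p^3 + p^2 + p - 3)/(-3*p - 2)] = (-6*p^3 - 9*p^2 - 4*p - 11)/(9*p^2 + 12*p + 4)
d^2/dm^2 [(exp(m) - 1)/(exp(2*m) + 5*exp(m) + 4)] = (exp(4*m) - 9*exp(3*m) - 39*exp(2*m) - 29*exp(m) + 36)*exp(m)/(exp(6*m) + 15*exp(5*m) + 87*exp(4*m) + 245*exp(3*m) + 348*exp(2*m) + 240*exp(m) + 64)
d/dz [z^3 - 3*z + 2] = 3*z^2 - 3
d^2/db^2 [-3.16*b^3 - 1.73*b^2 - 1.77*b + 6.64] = -18.96*b - 3.46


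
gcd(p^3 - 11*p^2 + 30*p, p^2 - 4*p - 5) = p - 5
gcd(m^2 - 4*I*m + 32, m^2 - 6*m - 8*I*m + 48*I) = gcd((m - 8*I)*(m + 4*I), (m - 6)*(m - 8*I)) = m - 8*I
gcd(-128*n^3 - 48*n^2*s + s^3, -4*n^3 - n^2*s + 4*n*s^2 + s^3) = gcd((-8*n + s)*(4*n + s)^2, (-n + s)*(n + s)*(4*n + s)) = 4*n + s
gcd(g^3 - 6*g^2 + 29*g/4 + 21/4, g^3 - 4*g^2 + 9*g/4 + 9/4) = g^2 - 5*g/2 - 3/2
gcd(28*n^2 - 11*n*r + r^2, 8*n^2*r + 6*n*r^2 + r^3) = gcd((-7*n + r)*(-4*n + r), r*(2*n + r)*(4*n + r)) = 1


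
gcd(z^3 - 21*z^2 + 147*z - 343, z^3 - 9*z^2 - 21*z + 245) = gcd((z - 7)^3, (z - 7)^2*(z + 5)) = z^2 - 14*z + 49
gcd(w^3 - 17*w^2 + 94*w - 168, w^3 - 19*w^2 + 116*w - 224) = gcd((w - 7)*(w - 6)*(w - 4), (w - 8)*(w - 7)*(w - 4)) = w^2 - 11*w + 28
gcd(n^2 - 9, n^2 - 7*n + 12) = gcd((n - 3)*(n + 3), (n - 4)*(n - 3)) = n - 3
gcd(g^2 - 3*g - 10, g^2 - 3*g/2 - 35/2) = g - 5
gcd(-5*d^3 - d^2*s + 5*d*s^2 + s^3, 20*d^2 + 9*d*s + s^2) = 5*d + s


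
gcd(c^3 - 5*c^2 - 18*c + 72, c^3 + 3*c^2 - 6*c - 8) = c + 4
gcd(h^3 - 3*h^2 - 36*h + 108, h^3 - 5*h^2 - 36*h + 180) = h^2 - 36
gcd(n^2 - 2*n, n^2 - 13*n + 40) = 1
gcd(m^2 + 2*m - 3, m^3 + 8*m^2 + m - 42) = m + 3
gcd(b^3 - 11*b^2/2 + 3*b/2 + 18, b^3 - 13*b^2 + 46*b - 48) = b - 3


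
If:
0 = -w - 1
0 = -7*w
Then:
No Solution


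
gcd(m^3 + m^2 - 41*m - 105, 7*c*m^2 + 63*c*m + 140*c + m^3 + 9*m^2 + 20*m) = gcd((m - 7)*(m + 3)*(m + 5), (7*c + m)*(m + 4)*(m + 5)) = m + 5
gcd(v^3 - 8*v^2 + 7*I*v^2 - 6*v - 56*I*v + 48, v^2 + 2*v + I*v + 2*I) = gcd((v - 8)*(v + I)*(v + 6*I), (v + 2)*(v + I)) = v + I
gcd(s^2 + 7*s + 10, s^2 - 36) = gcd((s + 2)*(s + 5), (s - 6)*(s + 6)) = 1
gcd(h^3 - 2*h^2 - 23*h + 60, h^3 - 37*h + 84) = h^2 - 7*h + 12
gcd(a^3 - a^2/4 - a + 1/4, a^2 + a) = a + 1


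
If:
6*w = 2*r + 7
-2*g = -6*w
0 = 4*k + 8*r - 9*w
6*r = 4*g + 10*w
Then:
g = -63/4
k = 427/16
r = -77/4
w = -21/4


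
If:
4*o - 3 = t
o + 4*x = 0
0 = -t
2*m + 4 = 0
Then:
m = -2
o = 3/4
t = 0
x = -3/16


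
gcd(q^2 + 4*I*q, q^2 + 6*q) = q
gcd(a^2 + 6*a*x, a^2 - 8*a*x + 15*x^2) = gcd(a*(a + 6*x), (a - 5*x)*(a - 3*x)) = 1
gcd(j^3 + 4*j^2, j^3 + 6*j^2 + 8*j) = j^2 + 4*j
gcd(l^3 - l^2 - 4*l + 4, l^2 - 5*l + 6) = l - 2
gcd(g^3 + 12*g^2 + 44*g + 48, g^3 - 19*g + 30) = 1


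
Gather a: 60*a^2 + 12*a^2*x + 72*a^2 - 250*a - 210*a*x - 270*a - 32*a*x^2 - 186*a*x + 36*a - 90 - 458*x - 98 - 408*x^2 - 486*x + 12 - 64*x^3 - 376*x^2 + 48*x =a^2*(12*x + 132) + a*(-32*x^2 - 396*x - 484) - 64*x^3 - 784*x^2 - 896*x - 176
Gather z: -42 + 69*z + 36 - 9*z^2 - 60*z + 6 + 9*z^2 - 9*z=0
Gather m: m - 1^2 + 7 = m + 6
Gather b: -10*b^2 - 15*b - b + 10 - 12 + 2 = -10*b^2 - 16*b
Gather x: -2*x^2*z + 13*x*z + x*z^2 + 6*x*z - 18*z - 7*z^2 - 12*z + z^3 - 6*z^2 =-2*x^2*z + x*(z^2 + 19*z) + z^3 - 13*z^2 - 30*z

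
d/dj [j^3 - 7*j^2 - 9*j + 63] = 3*j^2 - 14*j - 9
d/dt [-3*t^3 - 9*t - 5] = -9*t^2 - 9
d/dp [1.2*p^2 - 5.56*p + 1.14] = 2.4*p - 5.56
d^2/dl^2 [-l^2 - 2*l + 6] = -2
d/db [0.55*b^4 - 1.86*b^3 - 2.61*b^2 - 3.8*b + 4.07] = 2.2*b^3 - 5.58*b^2 - 5.22*b - 3.8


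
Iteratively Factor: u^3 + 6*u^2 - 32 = (u + 4)*(u^2 + 2*u - 8) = (u + 4)^2*(u - 2)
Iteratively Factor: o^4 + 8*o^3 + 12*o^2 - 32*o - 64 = (o + 2)*(o^3 + 6*o^2 - 32) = (o - 2)*(o + 2)*(o^2 + 8*o + 16) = (o - 2)*(o + 2)*(o + 4)*(o + 4)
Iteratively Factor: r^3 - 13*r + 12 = (r - 3)*(r^2 + 3*r - 4) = (r - 3)*(r + 4)*(r - 1)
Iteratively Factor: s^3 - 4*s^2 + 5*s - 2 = (s - 1)*(s^2 - 3*s + 2) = (s - 1)^2*(s - 2)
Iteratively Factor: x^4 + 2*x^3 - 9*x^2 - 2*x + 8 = (x + 1)*(x^3 + x^2 - 10*x + 8) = (x - 2)*(x + 1)*(x^2 + 3*x - 4) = (x - 2)*(x - 1)*(x + 1)*(x + 4)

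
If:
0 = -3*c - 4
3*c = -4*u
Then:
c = -4/3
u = 1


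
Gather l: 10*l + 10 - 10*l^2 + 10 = -10*l^2 + 10*l + 20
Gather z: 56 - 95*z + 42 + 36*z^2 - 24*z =36*z^2 - 119*z + 98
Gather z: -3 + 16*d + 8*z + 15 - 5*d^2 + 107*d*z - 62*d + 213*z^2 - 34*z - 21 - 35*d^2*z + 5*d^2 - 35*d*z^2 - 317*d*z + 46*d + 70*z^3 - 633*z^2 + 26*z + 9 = 70*z^3 + z^2*(-35*d - 420) + z*(-35*d^2 - 210*d)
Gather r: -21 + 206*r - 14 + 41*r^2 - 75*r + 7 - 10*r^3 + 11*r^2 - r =-10*r^3 + 52*r^2 + 130*r - 28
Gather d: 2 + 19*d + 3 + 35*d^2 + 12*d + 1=35*d^2 + 31*d + 6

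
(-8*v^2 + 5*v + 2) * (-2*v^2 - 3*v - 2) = 16*v^4 + 14*v^3 - 3*v^2 - 16*v - 4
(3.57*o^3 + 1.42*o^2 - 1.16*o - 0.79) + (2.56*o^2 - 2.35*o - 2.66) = 3.57*o^3 + 3.98*o^2 - 3.51*o - 3.45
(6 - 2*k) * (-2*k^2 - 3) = 4*k^3 - 12*k^2 + 6*k - 18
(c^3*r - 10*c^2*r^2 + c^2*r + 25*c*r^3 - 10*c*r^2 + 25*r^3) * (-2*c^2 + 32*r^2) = -2*c^5*r + 20*c^4*r^2 - 2*c^4*r - 18*c^3*r^3 + 20*c^3*r^2 - 320*c^2*r^4 - 18*c^2*r^3 + 800*c*r^5 - 320*c*r^4 + 800*r^5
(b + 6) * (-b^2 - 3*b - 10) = -b^3 - 9*b^2 - 28*b - 60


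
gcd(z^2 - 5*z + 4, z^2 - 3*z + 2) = z - 1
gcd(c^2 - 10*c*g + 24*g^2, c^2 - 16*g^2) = c - 4*g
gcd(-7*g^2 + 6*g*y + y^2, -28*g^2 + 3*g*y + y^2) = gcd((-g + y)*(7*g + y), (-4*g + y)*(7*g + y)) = 7*g + y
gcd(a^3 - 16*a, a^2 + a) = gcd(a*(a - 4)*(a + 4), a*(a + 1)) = a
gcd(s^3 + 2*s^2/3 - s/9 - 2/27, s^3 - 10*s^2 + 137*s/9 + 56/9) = s + 1/3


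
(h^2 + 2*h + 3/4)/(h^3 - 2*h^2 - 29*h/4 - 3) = 1/(h - 4)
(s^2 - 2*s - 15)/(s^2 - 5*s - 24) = (s - 5)/(s - 8)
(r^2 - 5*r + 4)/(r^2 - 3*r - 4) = (r - 1)/(r + 1)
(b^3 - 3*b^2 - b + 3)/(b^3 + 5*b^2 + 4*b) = (b^2 - 4*b + 3)/(b*(b + 4))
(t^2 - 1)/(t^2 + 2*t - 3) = (t + 1)/(t + 3)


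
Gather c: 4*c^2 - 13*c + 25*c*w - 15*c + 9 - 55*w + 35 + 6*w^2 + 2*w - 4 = 4*c^2 + c*(25*w - 28) + 6*w^2 - 53*w + 40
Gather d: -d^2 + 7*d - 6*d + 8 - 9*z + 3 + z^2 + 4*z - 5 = -d^2 + d + z^2 - 5*z + 6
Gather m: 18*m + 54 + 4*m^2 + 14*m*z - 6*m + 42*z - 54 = 4*m^2 + m*(14*z + 12) + 42*z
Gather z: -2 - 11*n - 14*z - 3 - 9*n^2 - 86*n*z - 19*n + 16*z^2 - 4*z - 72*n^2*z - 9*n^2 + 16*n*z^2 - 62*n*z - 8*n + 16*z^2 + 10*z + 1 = -18*n^2 - 38*n + z^2*(16*n + 32) + z*(-72*n^2 - 148*n - 8) - 4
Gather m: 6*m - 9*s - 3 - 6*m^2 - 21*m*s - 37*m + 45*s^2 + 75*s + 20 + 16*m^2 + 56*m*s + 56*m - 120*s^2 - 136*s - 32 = 10*m^2 + m*(35*s + 25) - 75*s^2 - 70*s - 15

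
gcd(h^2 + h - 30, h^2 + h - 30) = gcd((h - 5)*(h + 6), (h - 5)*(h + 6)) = h^2 + h - 30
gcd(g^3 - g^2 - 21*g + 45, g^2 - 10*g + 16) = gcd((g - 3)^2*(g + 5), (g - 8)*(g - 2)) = 1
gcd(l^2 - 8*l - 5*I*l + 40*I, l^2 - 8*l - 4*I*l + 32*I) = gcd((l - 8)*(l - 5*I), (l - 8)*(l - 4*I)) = l - 8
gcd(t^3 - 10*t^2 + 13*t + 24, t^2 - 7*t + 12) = t - 3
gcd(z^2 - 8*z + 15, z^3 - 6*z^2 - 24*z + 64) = 1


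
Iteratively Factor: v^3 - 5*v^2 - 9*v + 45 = (v + 3)*(v^2 - 8*v + 15) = (v - 5)*(v + 3)*(v - 3)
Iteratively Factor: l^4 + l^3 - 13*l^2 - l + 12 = (l - 1)*(l^3 + 2*l^2 - 11*l - 12) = (l - 3)*(l - 1)*(l^2 + 5*l + 4) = (l - 3)*(l - 1)*(l + 1)*(l + 4)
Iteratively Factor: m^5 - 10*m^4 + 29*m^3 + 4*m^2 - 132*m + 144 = (m - 3)*(m^4 - 7*m^3 + 8*m^2 + 28*m - 48) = (m - 4)*(m - 3)*(m^3 - 3*m^2 - 4*m + 12) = (m - 4)*(m - 3)*(m + 2)*(m^2 - 5*m + 6) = (m - 4)*(m - 3)^2*(m + 2)*(m - 2)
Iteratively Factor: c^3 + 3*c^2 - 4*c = (c)*(c^2 + 3*c - 4) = c*(c - 1)*(c + 4)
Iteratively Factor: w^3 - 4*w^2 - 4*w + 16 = (w + 2)*(w^2 - 6*w + 8) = (w - 2)*(w + 2)*(w - 4)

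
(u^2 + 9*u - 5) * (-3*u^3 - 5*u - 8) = -3*u^5 - 27*u^4 + 10*u^3 - 53*u^2 - 47*u + 40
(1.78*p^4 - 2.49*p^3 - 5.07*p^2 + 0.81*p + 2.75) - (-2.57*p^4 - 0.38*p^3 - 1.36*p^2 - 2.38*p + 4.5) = 4.35*p^4 - 2.11*p^3 - 3.71*p^2 + 3.19*p - 1.75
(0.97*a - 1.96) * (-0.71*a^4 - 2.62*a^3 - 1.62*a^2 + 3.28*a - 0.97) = -0.6887*a^5 - 1.1498*a^4 + 3.5638*a^3 + 6.3568*a^2 - 7.3697*a + 1.9012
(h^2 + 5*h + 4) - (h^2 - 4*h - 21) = 9*h + 25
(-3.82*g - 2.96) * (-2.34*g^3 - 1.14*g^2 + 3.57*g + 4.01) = 8.9388*g^4 + 11.2812*g^3 - 10.263*g^2 - 25.8854*g - 11.8696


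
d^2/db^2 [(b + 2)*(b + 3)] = 2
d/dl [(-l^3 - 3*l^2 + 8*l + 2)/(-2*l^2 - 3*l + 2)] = (2*l^4 + 6*l^3 + 19*l^2 - 4*l + 22)/(4*l^4 + 12*l^3 + l^2 - 12*l + 4)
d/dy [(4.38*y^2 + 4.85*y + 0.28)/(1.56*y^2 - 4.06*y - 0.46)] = (-25.3488*y^2 - 4.9032*y - 1.0942)/(2.4336*y^4 - 12.6672*y^3 + 15.0484*y^2 + 3.7352*y + 0.2116)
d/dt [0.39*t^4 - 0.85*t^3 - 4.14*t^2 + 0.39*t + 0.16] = 1.56*t^3 - 2.55*t^2 - 8.28*t + 0.39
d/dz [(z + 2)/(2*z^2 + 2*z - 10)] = (z^2 + z - (z + 2)*(2*z + 1) - 5)/(2*(z^2 + z - 5)^2)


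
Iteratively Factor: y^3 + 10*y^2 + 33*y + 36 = (y + 3)*(y^2 + 7*y + 12) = (y + 3)^2*(y + 4)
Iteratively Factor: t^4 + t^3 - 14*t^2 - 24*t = (t - 4)*(t^3 + 5*t^2 + 6*t) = t*(t - 4)*(t^2 + 5*t + 6) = t*(t - 4)*(t + 3)*(t + 2)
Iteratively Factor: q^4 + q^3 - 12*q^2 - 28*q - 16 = (q - 4)*(q^3 + 5*q^2 + 8*q + 4) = (q - 4)*(q + 1)*(q^2 + 4*q + 4) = (q - 4)*(q + 1)*(q + 2)*(q + 2)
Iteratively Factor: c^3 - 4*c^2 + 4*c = (c - 2)*(c^2 - 2*c) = c*(c - 2)*(c - 2)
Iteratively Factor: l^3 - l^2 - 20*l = (l - 5)*(l^2 + 4*l) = l*(l - 5)*(l + 4)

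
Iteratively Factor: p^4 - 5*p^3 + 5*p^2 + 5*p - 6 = (p + 1)*(p^3 - 6*p^2 + 11*p - 6) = (p - 1)*(p + 1)*(p^2 - 5*p + 6) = (p - 2)*(p - 1)*(p + 1)*(p - 3)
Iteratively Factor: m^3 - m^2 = (m)*(m^2 - m) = m*(m - 1)*(m)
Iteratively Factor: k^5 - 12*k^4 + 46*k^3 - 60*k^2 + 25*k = (k)*(k^4 - 12*k^3 + 46*k^2 - 60*k + 25) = k*(k - 5)*(k^3 - 7*k^2 + 11*k - 5) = k*(k - 5)*(k - 1)*(k^2 - 6*k + 5) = k*(k - 5)^2*(k - 1)*(k - 1)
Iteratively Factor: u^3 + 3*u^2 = (u)*(u^2 + 3*u) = u^2*(u + 3)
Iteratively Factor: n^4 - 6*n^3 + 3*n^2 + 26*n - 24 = (n - 3)*(n^3 - 3*n^2 - 6*n + 8) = (n - 3)*(n - 1)*(n^2 - 2*n - 8) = (n - 4)*(n - 3)*(n - 1)*(n + 2)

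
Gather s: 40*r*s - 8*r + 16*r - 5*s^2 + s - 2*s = 8*r - 5*s^2 + s*(40*r - 1)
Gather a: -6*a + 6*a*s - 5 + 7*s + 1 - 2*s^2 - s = a*(6*s - 6) - 2*s^2 + 6*s - 4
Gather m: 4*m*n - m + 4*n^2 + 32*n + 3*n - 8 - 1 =m*(4*n - 1) + 4*n^2 + 35*n - 9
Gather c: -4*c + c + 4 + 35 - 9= 30 - 3*c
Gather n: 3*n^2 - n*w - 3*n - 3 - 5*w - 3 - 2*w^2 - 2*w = 3*n^2 + n*(-w - 3) - 2*w^2 - 7*w - 6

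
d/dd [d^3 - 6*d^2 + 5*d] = 3*d^2 - 12*d + 5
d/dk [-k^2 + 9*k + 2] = 9 - 2*k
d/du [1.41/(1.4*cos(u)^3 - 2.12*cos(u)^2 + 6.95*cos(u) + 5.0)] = (5.922*cos(u)^2 - 5.9784*cos(u) + 9.7995)*sin(u)/(1.4*cos(u)^3 - 2.12*cos(u)^2 + 6.95*cos(u) + 5.0)^2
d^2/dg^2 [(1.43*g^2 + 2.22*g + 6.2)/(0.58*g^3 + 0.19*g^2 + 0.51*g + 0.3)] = (0.962103999999998*g^6 + 4.480848*g^5 + 23.95806*g^4 + 6.018158*g^3 + 7.22226*g^2 - 3.62736*g + 2.09652)/(0.195112*g^9 + 0.191748*g^8 + 0.577506*g^7 + 0.646831*g^6 + 0.706167*g^5 + 0.713187*g^4 + 0.463671*g^3 + 0.28539*g^2 + 0.1377*g + 0.027)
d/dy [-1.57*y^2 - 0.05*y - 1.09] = -3.14*y - 0.05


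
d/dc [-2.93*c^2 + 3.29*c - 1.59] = 3.29 - 5.86*c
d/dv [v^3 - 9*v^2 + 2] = 3*v*(v - 6)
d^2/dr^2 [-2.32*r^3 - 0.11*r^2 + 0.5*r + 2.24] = -13.92*r - 0.22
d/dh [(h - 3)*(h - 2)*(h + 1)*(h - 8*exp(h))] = -8*h^3*exp(h) + 4*h^3 + 8*h^2*exp(h) - 12*h^2 + 56*h*exp(h) + 2*h - 56*exp(h) + 6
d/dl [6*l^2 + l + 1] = 12*l + 1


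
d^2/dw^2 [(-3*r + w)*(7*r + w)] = 2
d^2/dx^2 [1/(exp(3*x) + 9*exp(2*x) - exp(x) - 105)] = ((-9*exp(2*x) - 36*exp(x) + 1)*(exp(3*x) + 9*exp(2*x) - exp(x) - 105) + 2*(3*exp(2*x) + 18*exp(x) - 1)^2*exp(x))*exp(x)/(exp(3*x) + 9*exp(2*x) - exp(x) - 105)^3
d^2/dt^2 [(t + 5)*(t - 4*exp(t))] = -4*t*exp(t) - 28*exp(t) + 2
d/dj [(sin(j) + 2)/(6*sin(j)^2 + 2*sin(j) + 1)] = 3*(-8*sin(j) + cos(2*j) - 2)*cos(j)/(6*sin(j)^2 + 2*sin(j) + 1)^2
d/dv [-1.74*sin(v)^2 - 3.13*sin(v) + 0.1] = -(3.48*sin(v) + 3.13)*cos(v)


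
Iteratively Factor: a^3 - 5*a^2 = (a)*(a^2 - 5*a) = a^2*(a - 5)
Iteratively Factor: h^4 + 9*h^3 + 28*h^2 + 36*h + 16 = (h + 4)*(h^3 + 5*h^2 + 8*h + 4) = (h + 1)*(h + 4)*(h^2 + 4*h + 4) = (h + 1)*(h + 2)*(h + 4)*(h + 2)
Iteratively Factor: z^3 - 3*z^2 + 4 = (z + 1)*(z^2 - 4*z + 4) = (z - 2)*(z + 1)*(z - 2)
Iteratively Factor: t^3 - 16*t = (t)*(t^2 - 16) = t*(t + 4)*(t - 4)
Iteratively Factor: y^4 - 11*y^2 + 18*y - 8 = (y - 1)*(y^3 + y^2 - 10*y + 8) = (y - 1)^2*(y^2 + 2*y - 8) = (y - 1)^2*(y + 4)*(y - 2)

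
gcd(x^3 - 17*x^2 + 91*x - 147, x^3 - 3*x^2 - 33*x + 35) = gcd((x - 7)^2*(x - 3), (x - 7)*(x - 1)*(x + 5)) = x - 7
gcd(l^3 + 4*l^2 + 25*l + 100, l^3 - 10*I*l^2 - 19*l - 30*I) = l - 5*I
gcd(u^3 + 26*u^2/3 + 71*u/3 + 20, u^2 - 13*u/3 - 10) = u + 5/3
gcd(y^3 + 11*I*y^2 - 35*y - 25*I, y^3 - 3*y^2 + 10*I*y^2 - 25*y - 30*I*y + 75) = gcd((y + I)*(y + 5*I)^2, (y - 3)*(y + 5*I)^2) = y^2 + 10*I*y - 25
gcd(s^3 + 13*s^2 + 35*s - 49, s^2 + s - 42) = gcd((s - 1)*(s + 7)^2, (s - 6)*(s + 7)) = s + 7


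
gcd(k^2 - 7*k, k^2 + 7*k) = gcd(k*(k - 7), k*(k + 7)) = k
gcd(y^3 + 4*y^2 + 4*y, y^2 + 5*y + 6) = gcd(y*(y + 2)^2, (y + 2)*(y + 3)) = y + 2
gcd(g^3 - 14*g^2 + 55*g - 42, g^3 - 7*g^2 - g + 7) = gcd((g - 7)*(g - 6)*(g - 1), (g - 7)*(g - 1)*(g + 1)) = g^2 - 8*g + 7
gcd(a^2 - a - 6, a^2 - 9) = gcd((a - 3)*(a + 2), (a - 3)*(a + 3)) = a - 3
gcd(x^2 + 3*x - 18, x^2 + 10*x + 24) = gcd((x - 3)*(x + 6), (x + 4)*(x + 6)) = x + 6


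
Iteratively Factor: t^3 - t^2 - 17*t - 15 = (t + 1)*(t^2 - 2*t - 15) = (t - 5)*(t + 1)*(t + 3)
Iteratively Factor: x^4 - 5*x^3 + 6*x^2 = (x - 3)*(x^3 - 2*x^2) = (x - 3)*(x - 2)*(x^2) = x*(x - 3)*(x - 2)*(x)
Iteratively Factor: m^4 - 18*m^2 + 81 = (m - 3)*(m^3 + 3*m^2 - 9*m - 27) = (m - 3)^2*(m^2 + 6*m + 9) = (m - 3)^2*(m + 3)*(m + 3)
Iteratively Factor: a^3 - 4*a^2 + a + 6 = (a + 1)*(a^2 - 5*a + 6) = (a - 3)*(a + 1)*(a - 2)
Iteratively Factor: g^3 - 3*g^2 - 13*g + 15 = (g - 1)*(g^2 - 2*g - 15) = (g - 5)*(g - 1)*(g + 3)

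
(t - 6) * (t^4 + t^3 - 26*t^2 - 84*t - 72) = t^5 - 5*t^4 - 32*t^3 + 72*t^2 + 432*t + 432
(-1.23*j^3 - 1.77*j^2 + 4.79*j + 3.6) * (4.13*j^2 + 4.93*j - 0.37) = -5.0799*j^5 - 13.374*j^4 + 11.5117*j^3 + 39.1376*j^2 + 15.9757*j - 1.332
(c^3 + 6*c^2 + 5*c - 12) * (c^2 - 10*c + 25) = c^5 - 4*c^4 - 30*c^3 + 88*c^2 + 245*c - 300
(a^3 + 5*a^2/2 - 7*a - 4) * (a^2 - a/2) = a^5 + 2*a^4 - 33*a^3/4 - a^2/2 + 2*a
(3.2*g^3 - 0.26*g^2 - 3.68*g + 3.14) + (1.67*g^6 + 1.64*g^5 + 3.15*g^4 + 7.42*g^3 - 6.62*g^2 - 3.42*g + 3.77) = 1.67*g^6 + 1.64*g^5 + 3.15*g^4 + 10.62*g^3 - 6.88*g^2 - 7.1*g + 6.91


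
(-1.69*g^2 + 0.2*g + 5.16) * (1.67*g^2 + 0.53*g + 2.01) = -2.8223*g^4 - 0.5617*g^3 + 5.3263*g^2 + 3.1368*g + 10.3716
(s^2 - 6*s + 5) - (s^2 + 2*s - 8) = 13 - 8*s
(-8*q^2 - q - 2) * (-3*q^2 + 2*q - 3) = 24*q^4 - 13*q^3 + 28*q^2 - q + 6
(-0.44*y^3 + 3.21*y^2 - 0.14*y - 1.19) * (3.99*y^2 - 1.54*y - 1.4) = -1.7556*y^5 + 13.4855*y^4 - 4.886*y^3 - 9.0265*y^2 + 2.0286*y + 1.666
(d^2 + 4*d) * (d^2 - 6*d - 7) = d^4 - 2*d^3 - 31*d^2 - 28*d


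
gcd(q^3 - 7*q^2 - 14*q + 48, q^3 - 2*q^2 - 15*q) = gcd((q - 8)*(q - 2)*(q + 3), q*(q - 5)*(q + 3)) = q + 3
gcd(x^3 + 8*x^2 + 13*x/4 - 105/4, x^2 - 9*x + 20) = 1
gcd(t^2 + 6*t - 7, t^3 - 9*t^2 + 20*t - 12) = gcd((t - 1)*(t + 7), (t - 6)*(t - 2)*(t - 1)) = t - 1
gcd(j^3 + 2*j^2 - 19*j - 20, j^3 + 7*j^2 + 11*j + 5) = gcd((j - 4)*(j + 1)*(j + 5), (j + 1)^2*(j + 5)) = j^2 + 6*j + 5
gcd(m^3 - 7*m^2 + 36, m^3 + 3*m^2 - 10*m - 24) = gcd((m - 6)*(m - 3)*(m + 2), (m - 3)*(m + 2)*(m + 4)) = m^2 - m - 6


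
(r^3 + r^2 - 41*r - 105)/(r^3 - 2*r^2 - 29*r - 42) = (r + 5)/(r + 2)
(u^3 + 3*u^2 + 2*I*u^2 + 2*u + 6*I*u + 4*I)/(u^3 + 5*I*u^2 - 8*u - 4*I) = (u^2 + 3*u + 2)/(u^2 + 3*I*u - 2)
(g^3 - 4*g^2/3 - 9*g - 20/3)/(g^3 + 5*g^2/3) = 1 - 3/g - 4/g^2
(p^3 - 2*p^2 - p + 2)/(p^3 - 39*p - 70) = (-p^3 + 2*p^2 + p - 2)/(-p^3 + 39*p + 70)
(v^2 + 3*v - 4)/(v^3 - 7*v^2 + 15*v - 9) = (v + 4)/(v^2 - 6*v + 9)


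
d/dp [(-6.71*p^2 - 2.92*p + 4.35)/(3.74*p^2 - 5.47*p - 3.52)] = (47.6245*p^2 + 14.7004*p + 34.0729)/(13.9876*p^4 - 40.9156*p^3 + 3.59129999999999*p^2 + 38.5088*p + 12.3904)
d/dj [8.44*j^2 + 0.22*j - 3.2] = 16.88*j + 0.22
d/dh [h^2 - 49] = 2*h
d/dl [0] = 0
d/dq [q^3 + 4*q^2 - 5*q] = 3*q^2 + 8*q - 5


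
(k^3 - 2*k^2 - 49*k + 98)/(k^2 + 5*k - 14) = k - 7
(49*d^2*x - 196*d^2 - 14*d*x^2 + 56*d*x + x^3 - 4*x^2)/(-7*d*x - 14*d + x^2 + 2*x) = (-7*d*x + 28*d + x^2 - 4*x)/(x + 2)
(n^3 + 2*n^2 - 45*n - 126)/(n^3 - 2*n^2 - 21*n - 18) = (n^2 - n - 42)/(n^2 - 5*n - 6)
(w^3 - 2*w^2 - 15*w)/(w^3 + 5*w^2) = (w^2 - 2*w - 15)/(w*(w + 5))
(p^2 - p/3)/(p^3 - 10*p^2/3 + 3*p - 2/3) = p/(p^2 - 3*p + 2)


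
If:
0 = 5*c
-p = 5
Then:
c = 0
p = -5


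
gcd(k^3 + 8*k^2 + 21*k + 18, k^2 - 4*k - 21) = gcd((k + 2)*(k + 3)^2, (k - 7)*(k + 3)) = k + 3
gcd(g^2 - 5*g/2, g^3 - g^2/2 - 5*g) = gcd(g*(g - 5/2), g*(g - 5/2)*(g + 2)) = g^2 - 5*g/2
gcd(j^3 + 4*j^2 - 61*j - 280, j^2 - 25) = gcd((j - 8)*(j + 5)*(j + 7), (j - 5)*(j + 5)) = j + 5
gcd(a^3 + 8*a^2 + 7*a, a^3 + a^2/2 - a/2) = a^2 + a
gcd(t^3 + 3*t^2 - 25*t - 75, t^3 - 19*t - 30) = t^2 - 2*t - 15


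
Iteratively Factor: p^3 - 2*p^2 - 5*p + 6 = (p - 1)*(p^2 - p - 6) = (p - 3)*(p - 1)*(p + 2)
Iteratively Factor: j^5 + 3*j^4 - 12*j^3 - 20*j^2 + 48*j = (j + 4)*(j^4 - j^3 - 8*j^2 + 12*j) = (j - 2)*(j + 4)*(j^3 + j^2 - 6*j) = j*(j - 2)*(j + 4)*(j^2 + j - 6) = j*(j - 2)*(j + 3)*(j + 4)*(j - 2)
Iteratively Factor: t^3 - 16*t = (t)*(t^2 - 16) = t*(t - 4)*(t + 4)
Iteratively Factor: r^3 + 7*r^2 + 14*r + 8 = (r + 2)*(r^2 + 5*r + 4) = (r + 2)*(r + 4)*(r + 1)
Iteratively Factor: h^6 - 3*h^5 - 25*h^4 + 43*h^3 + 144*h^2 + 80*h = (h - 4)*(h^5 + h^4 - 21*h^3 - 41*h^2 - 20*h) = h*(h - 4)*(h^4 + h^3 - 21*h^2 - 41*h - 20) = h*(h - 4)*(h + 4)*(h^3 - 3*h^2 - 9*h - 5) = h*(h - 4)*(h + 1)*(h + 4)*(h^2 - 4*h - 5) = h*(h - 5)*(h - 4)*(h + 1)*(h + 4)*(h + 1)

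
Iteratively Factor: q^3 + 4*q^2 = (q + 4)*(q^2) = q*(q + 4)*(q)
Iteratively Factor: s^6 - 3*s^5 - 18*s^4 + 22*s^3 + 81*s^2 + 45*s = (s + 1)*(s^5 - 4*s^4 - 14*s^3 + 36*s^2 + 45*s) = (s - 5)*(s + 1)*(s^4 + s^3 - 9*s^2 - 9*s) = (s - 5)*(s - 3)*(s + 1)*(s^3 + 4*s^2 + 3*s) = (s - 5)*(s - 3)*(s + 1)^2*(s^2 + 3*s) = s*(s - 5)*(s - 3)*(s + 1)^2*(s + 3)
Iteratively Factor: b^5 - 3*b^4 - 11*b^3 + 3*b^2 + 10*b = (b + 2)*(b^4 - 5*b^3 - b^2 + 5*b) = b*(b + 2)*(b^3 - 5*b^2 - b + 5) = b*(b - 5)*(b + 2)*(b^2 - 1) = b*(b - 5)*(b + 1)*(b + 2)*(b - 1)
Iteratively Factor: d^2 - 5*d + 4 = (d - 4)*(d - 1)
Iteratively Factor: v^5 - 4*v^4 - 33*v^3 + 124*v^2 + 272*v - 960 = (v + 4)*(v^4 - 8*v^3 - v^2 + 128*v - 240) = (v + 4)^2*(v^3 - 12*v^2 + 47*v - 60) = (v - 4)*(v + 4)^2*(v^2 - 8*v + 15) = (v - 4)*(v - 3)*(v + 4)^2*(v - 5)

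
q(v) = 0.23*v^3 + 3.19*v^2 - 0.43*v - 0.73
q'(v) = 0.69*v^2 + 6.38*v - 0.43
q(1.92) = 11.83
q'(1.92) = 14.36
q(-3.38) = 28.29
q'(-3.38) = -14.11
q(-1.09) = 3.23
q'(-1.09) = -6.56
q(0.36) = -0.46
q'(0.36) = 1.96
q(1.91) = 11.69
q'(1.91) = 14.27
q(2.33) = 18.50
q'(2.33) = 18.18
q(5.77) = 147.18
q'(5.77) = 59.35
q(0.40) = -0.38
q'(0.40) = 2.23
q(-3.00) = 23.06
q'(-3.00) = -13.36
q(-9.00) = 93.86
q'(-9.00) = -1.96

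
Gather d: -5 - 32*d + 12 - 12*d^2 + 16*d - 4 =-12*d^2 - 16*d + 3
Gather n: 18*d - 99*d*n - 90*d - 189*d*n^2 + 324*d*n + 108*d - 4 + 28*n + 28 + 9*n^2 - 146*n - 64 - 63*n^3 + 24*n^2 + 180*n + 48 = 36*d - 63*n^3 + n^2*(33 - 189*d) + n*(225*d + 62) + 8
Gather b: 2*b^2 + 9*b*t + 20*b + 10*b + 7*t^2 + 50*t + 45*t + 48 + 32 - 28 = 2*b^2 + b*(9*t + 30) + 7*t^2 + 95*t + 52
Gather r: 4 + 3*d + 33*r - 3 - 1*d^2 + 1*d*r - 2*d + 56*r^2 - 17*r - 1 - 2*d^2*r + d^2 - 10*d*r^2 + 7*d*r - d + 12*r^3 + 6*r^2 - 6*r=12*r^3 + r^2*(62 - 10*d) + r*(-2*d^2 + 8*d + 10)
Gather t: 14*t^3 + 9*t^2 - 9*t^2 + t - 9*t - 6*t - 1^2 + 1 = 14*t^3 - 14*t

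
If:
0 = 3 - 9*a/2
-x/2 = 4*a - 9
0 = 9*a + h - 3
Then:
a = 2/3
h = -3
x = 38/3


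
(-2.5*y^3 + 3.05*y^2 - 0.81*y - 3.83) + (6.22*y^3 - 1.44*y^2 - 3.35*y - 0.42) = 3.72*y^3 + 1.61*y^2 - 4.16*y - 4.25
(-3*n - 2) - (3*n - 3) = 1 - 6*n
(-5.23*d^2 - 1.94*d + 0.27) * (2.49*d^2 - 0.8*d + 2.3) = -13.0227*d^4 - 0.6466*d^3 - 9.8047*d^2 - 4.678*d + 0.621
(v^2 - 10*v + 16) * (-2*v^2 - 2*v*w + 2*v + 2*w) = -2*v^4 - 2*v^3*w + 22*v^3 + 22*v^2*w - 52*v^2 - 52*v*w + 32*v + 32*w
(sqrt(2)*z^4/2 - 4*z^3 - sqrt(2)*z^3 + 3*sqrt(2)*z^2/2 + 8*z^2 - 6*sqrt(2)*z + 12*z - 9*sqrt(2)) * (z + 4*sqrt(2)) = sqrt(2)*z^5/2 - sqrt(2)*z^4 - 29*sqrt(2)*z^3/2 + 24*z^2 + 26*sqrt(2)*z^2 - 48*z + 39*sqrt(2)*z - 72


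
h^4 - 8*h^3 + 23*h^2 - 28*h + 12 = (h - 3)*(h - 2)^2*(h - 1)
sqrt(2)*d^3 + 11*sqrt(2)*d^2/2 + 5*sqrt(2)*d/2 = d*(d + 5)*(sqrt(2)*d + sqrt(2)/2)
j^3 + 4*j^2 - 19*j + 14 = (j - 2)*(j - 1)*(j + 7)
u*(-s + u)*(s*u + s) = -s^2*u^2 - s^2*u + s*u^3 + s*u^2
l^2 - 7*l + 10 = (l - 5)*(l - 2)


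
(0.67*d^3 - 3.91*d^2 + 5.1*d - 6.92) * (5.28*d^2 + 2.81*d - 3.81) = 3.5376*d^5 - 18.7621*d^4 + 13.3882*d^3 - 7.3095*d^2 - 38.8762*d + 26.3652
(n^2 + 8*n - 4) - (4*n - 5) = n^2 + 4*n + 1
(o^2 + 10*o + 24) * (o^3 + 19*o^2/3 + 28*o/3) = o^5 + 49*o^4/3 + 290*o^3/3 + 736*o^2/3 + 224*o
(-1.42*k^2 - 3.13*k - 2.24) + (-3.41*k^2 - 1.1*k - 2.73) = -4.83*k^2 - 4.23*k - 4.97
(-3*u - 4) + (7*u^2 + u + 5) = 7*u^2 - 2*u + 1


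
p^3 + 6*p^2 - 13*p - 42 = (p - 3)*(p + 2)*(p + 7)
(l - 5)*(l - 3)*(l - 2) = l^3 - 10*l^2 + 31*l - 30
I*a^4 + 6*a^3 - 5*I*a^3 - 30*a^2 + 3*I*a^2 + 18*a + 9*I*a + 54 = (a - 3)^2*(a - 6*I)*(I*a + I)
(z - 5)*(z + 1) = z^2 - 4*z - 5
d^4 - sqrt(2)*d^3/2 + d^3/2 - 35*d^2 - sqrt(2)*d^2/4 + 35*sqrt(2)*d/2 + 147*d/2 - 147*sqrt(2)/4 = (d - 7/2)*(d - 3)*(d + 7)*(d - sqrt(2)/2)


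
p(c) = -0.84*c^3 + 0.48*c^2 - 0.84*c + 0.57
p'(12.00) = -352.20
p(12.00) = -1391.91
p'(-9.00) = -213.60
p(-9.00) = 659.37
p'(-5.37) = -78.66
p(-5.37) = 149.00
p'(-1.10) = -4.95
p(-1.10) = 3.19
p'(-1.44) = -7.45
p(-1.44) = 5.28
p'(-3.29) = -31.28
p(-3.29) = 38.44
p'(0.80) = -1.68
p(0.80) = -0.22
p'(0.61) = -1.19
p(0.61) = 0.05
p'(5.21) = -64.24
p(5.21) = -109.57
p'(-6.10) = -100.47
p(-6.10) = 214.22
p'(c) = -2.52*c^2 + 0.96*c - 0.84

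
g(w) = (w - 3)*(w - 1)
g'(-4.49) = -12.98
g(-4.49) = 41.12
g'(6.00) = 8.00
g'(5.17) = 6.34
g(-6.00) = 63.00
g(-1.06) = 8.36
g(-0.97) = 7.82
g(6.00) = 15.00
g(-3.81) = 32.76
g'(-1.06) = -6.12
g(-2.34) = 17.84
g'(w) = 2*w - 4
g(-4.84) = 45.79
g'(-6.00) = -16.00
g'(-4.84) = -13.68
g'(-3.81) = -11.62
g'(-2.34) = -8.68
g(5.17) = 9.05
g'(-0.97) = -5.94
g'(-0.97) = -5.94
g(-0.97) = 7.82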